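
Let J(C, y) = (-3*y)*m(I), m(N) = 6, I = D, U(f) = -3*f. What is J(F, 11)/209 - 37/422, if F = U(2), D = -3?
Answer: -8299/8018 ≈ -1.0350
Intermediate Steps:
I = -3
F = -6 (F = -3*2 = -6)
J(C, y) = -18*y (J(C, y) = -3*y*6 = -18*y)
J(F, 11)/209 - 37/422 = -18*11/209 - 37/422 = -198*1/209 - 37*1/422 = -18/19 - 37/422 = -8299/8018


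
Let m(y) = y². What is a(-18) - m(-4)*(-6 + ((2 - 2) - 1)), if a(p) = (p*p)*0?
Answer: 112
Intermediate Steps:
a(p) = 0 (a(p) = p²*0 = 0)
a(-18) - m(-4)*(-6 + ((2 - 2) - 1)) = 0 - (-4)²*(-6 + ((2 - 2) - 1)) = 0 - 16*(-6 + (0 - 1)) = 0 - 16*(-6 - 1) = 0 - 16*(-7) = 0 - 1*(-112) = 0 + 112 = 112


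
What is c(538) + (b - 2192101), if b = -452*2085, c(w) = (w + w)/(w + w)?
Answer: -3134520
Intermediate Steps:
c(w) = 1 (c(w) = (2*w)/((2*w)) = (2*w)*(1/(2*w)) = 1)
b = -942420
c(538) + (b - 2192101) = 1 + (-942420 - 2192101) = 1 - 3134521 = -3134520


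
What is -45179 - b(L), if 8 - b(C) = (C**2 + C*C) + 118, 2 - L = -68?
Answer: -35269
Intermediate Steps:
L = 70 (L = 2 - 1*(-68) = 2 + 68 = 70)
b(C) = -110 - 2*C**2 (b(C) = 8 - ((C**2 + C*C) + 118) = 8 - ((C**2 + C**2) + 118) = 8 - (2*C**2 + 118) = 8 - (118 + 2*C**2) = 8 + (-118 - 2*C**2) = -110 - 2*C**2)
-45179 - b(L) = -45179 - (-110 - 2*70**2) = -45179 - (-110 - 2*4900) = -45179 - (-110 - 9800) = -45179 - 1*(-9910) = -45179 + 9910 = -35269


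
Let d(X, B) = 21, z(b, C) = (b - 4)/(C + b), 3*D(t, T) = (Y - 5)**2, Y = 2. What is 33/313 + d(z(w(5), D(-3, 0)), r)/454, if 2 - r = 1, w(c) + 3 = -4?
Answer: 21555/142102 ≈ 0.15169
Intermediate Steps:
D(t, T) = 3 (D(t, T) = (2 - 5)**2/3 = (1/3)*(-3)**2 = (1/3)*9 = 3)
w(c) = -7 (w(c) = -3 - 4 = -7)
r = 1 (r = 2 - 1*1 = 2 - 1 = 1)
z(b, C) = (-4 + b)/(C + b)
33/313 + d(z(w(5), D(-3, 0)), r)/454 = 33/313 + 21/454 = 21555/142102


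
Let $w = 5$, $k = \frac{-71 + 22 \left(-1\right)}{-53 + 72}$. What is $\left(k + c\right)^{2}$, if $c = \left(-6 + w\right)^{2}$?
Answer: $\frac{5476}{361} \approx 15.169$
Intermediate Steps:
$k = - \frac{93}{19}$ ($k = \frac{-71 - 22}{19} = \left(-93\right) \frac{1}{19} = - \frac{93}{19} \approx -4.8947$)
$c = 1$ ($c = \left(-6 + 5\right)^{2} = \left(-1\right)^{2} = 1$)
$\left(k + c\right)^{2} = \left(- \frac{93}{19} + 1\right)^{2} = \left(- \frac{74}{19}\right)^{2} = \frac{5476}{361}$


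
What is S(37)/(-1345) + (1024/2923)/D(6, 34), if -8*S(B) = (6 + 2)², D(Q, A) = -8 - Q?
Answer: -524952/27520045 ≈ -0.019075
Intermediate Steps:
S(B) = -8 (S(B) = -(6 + 2)²/8 = -⅛*8² = -⅛*64 = -8)
S(37)/(-1345) + (1024/2923)/D(6, 34) = -8/(-1345) + (1024/2923)/(-8 - 1*6) = -8*(-1/1345) + (1024*(1/2923))/(-8 - 6) = 8/1345 + (1024/2923)/(-14) = 8/1345 + (1024/2923)*(-1/14) = 8/1345 - 512/20461 = -524952/27520045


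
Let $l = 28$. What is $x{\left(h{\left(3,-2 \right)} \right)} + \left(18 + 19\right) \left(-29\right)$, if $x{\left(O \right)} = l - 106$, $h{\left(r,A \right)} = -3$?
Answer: $-1151$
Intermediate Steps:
$x{\left(O \right)} = -78$ ($x{\left(O \right)} = 28 - 106 = -78$)
$x{\left(h{\left(3,-2 \right)} \right)} + \left(18 + 19\right) \left(-29\right) = -78 + \left(18 + 19\right) \left(-29\right) = -78 + 37 \left(-29\right) = -78 - 1073 = -1151$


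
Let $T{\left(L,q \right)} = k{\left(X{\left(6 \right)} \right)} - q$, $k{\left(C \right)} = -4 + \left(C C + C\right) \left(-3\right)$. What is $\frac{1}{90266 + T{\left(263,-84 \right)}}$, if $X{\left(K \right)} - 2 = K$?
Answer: $\frac{1}{90130} \approx 1.1095 \cdot 10^{-5}$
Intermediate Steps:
$X{\left(K \right)} = 2 + K$
$k{\left(C \right)} = -4 - 3 C - 3 C^{2}$ ($k{\left(C \right)} = -4 + \left(C^{2} + C\right) \left(-3\right) = -4 + \left(C + C^{2}\right) \left(-3\right) = -4 - \left(3 C + 3 C^{2}\right) = -4 - 3 C - 3 C^{2}$)
$T{\left(L,q \right)} = -220 - q$ ($T{\left(L,q \right)} = \left(-4 - 3 \left(2 + 6\right) - 3 \left(2 + 6\right)^{2}\right) - q = \left(-4 - 24 - 3 \cdot 8^{2}\right) - q = \left(-4 - 24 - 192\right) - q = -220 - q$)
$\frac{1}{90266 + T{\left(263,-84 \right)}} = \frac{1}{90266 - 136} = \frac{1}{90130}$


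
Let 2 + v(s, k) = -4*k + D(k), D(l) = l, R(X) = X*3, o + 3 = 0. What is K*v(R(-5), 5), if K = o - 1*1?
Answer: 68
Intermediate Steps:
o = -3 (o = -3 + 0 = -3)
R(X) = 3*X
K = -4 (K = -3 - 1*1 = -3 - 1 = -4)
v(s, k) = -2 - 3*k (v(s, k) = -2 + (-4*k + k) = -2 - 3*k)
K*v(R(-5), 5) = -4*(-2 - 3*5) = -4*(-2 - 15) = -4*(-17) = 68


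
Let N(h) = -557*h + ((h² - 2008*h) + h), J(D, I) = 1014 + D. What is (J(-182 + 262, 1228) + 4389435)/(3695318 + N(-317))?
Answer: 4390529/4608595 ≈ 0.95268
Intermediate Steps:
N(h) = h² - 2564*h (N(h) = -557*h + (h² - 2007*h) = h² - 2564*h)
(J(-182 + 262, 1228) + 4389435)/(3695318 + N(-317)) = ((1014 + (-182 + 262)) + 4389435)/(3695318 - 317*(-2564 - 317)) = ((1014 + 80) + 4389435)/(3695318 - 317*(-2881)) = (1094 + 4389435)/(3695318 + 913277) = 4390529/4608595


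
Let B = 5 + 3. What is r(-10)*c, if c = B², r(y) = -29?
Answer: -1856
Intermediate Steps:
B = 8
c = 64 (c = 8² = 64)
r(-10)*c = -29*64 = -1856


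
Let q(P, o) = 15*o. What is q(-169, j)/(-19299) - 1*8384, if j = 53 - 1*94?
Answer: -53934067/6433 ≈ -8384.0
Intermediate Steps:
j = -41 (j = 53 - 94 = -41)
q(-169, j)/(-19299) - 1*8384 = (15*(-41))/(-19299) - 1*8384 = -615*(-1/19299) - 8384 = 205/6433 - 8384 = -53934067/6433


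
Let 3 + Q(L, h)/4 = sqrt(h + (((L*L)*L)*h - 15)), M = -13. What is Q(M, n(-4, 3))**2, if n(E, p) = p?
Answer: 16*(3 - I*sqrt(6603))**2 ≈ -1.055e+5 - 7800.9*I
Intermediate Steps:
Q(L, h) = -12 + 4*sqrt(-15 + h + h*L**3) (Q(L, h) = -12 + 4*sqrt(h + (((L*L)*L)*h - 15)) = -12 + 4*sqrt(h + ((L**2*L)*h - 15)) = -12 + 4*sqrt(h + (L**3*h - 15)) = -12 + 4*sqrt(h + (h*L**3 - 15)) = -12 + 4*sqrt(h + (-15 + h*L**3)) = -12 + 4*sqrt(-15 + h + h*L**3))
Q(M, n(-4, 3))**2 = (-12 + 4*sqrt(-15 + 3 + 3*(-13)**3))**2 = (-12 + 4*sqrt(-15 + 3 + 3*(-2197)))**2 = (-12 + 4*sqrt(-15 + 3 - 6591))**2 = (-12 + 4*sqrt(-6603))**2 = (-12 + 4*(I*sqrt(6603)))**2 = (-12 + 4*I*sqrt(6603))**2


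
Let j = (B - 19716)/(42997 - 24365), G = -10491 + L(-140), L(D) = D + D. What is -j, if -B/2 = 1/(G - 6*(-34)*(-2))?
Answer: 110202581/104143564 ≈ 1.0582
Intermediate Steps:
L(D) = 2*D
G = -10771 (G = -10491 + 2*(-140) = -10491 - 280 = -10771)
B = 2/11179 (B = -2/(-10771 - 6*(-34)*(-2)) = -2/(-10771 + 204*(-2)) = -2/(-10771 - 408) = -2/(-11179) = -2*(-1/11179) = 2/11179 ≈ 0.00017891)
j = -110202581/104143564 (j = (2/11179 - 19716)/(42997 - 24365) = -220405162/11179/18632 = -220405162/11179*1/18632 = -110202581/104143564 ≈ -1.0582)
-j = -1*(-110202581/104143564) = 110202581/104143564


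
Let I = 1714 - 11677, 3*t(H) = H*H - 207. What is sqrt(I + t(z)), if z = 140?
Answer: 16*I*sqrt(123)/3 ≈ 59.15*I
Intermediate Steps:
t(H) = -69 + H**2/3 (t(H) = (H*H - 207)/3 = (H**2 - 207)/3 = (-207 + H**2)/3 = -69 + H**2/3)
I = -9963
sqrt(I + t(z)) = sqrt(-9963 + (-69 + (1/3)*140**2)) = sqrt(-9963 + (-69 + (1/3)*19600)) = sqrt(-9963 + (-69 + 19600/3)) = sqrt(-9963 + 19393/3) = sqrt(-10496/3) = 16*I*sqrt(123)/3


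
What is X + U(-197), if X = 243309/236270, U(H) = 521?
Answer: 123339979/236270 ≈ 522.03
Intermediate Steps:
X = 243309/236270 (X = 243309*(1/236270) = 243309/236270 ≈ 1.0298)
X + U(-197) = 243309/236270 + 521 = 123339979/236270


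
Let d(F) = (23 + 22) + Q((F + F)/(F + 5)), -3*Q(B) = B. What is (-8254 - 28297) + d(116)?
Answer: -13251910/363 ≈ -36507.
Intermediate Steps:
Q(B) = -B/3
d(F) = 45 - 2*F/(3*(5 + F)) (d(F) = (23 + 22) - (F + F)/(3*(F + 5)) = 45 - 2*F/(3*(5 + F)))
(-8254 - 28297) + d(116) = (-8254 - 28297) + (675 + 133*116)/(3*(5 + 116)) = -36551 + (1/3)*(675 + 15428)/121 = -36551 + (1/3)*(1/121)*16103 = -36551 + 16103/363 = -13251910/363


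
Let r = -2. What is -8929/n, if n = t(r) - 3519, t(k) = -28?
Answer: 8929/3547 ≈ 2.5173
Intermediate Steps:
n = -3547 (n = -28 - 3519 = -3547)
-8929/n = -8929/(-3547) = -8929*(-1/3547) = 8929/3547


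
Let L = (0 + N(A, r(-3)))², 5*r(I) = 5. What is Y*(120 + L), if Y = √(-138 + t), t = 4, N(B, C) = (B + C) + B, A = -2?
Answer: 129*I*√134 ≈ 1493.3*I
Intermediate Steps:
r(I) = 1 (r(I) = (⅕)*5 = 1)
N(B, C) = C + 2*B
Y = I*√134 (Y = √(-138 + 4) = √(-134) = I*√134 ≈ 11.576*I)
L = 9 (L = (0 + (1 + 2*(-2)))² = (0 + (1 - 4))² = (0 - 3)² = (-3)² = 9)
Y*(120 + L) = (I*√134)*(120 + 9) = (I*√134)*129 = 129*I*√134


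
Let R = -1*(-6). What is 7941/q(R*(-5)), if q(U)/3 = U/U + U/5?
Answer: -2647/5 ≈ -529.40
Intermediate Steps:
R = 6
q(U) = 3 + 3*U/5 (q(U) = 3*(U/U + U/5) = 3*(1 + U*(⅕)) = 3*(1 + U/5) = 3 + 3*U/5)
7941/q(R*(-5)) = 7941/(3 + 3*(6*(-5))/5) = 7941/(3 + (⅗)*(-30)) = 7941/(3 - 18) = 7941/(-15) = 7941*(-1/15) = -2647/5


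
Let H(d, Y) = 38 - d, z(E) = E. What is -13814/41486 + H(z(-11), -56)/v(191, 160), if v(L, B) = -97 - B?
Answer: -2791506/5330951 ≈ -0.52364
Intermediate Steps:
-13814/41486 + H(z(-11), -56)/v(191, 160) = -13814/41486 + (38 - 1*(-11))/(-97 - 1*160) = -13814*1/41486 + (38 + 11)/(-97 - 160) = -6907/20743 + 49/(-257) = -6907/20743 + 49*(-1/257) = -6907/20743 - 49/257 = -2791506/5330951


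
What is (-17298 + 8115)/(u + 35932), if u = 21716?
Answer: -3061/19216 ≈ -0.15929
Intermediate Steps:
(-17298 + 8115)/(u + 35932) = (-17298 + 8115)/(21716 + 35932) = -9183/57648 = -9183*1/57648 = -3061/19216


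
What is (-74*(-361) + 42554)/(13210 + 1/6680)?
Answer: 462710240/88242801 ≈ 5.2436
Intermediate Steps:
(-74*(-361) + 42554)/(13210 + 1/6680) = (26714 + 42554)/(13210 + 1/6680) = 69268/(88242801/6680) = 69268*(6680/88242801) = 462710240/88242801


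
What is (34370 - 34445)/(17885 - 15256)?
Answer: -75/2629 ≈ -0.028528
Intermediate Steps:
(34370 - 34445)/(17885 - 15256) = -75/2629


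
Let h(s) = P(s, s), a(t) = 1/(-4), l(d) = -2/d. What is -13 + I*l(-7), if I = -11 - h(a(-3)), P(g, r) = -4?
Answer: -15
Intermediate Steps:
a(t) = -¼
h(s) = -4
I = -7 (I = -11 - 1*(-4) = -11 + 4 = -7)
-13 + I*l(-7) = -13 - (-14)/(-7) = -13 - (-14)*(-1)/7 = -13 - 7*2/7 = -13 - 2 = -15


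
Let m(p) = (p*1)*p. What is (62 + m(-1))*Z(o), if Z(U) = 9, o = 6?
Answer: 567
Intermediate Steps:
m(p) = p² (m(p) = p*p = p²)
(62 + m(-1))*Z(o) = (62 + (-1)²)*9 = (62 + 1)*9 = 63*9 = 567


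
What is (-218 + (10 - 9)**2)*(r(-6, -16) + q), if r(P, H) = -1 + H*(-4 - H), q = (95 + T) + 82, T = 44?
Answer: -6076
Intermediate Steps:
q = 221 (q = (95 + 44) + 82 = 139 + 82 = 221)
(-218 + (10 - 9)**2)*(r(-6, -16) + q) = (-218 + (10 - 9)**2)*((-1 - 1*(-16)**2 - 4*(-16)) + 221) = (-218 + 1**2)*((-1 - 1*256 + 64) + 221) = (-218 + 1)*((-1 - 256 + 64) + 221) = -217*(-193 + 221) = -217*28 = -6076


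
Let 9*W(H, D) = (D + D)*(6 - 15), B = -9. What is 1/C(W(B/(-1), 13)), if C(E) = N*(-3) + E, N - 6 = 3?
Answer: -1/53 ≈ -0.018868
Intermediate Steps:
N = 9 (N = 6 + 3 = 9)
W(H, D) = -2*D (W(H, D) = ((D + D)*(6 - 15))/9 = ((2*D)*(-9))/9 = (-18*D)/9 = -2*D)
C(E) = -27 + E (C(E) = 9*(-3) + E = -27 + E)
1/C(W(B/(-1), 13)) = 1/(-27 - 2*13) = 1/(-27 - 26) = 1/(-53) = -1/53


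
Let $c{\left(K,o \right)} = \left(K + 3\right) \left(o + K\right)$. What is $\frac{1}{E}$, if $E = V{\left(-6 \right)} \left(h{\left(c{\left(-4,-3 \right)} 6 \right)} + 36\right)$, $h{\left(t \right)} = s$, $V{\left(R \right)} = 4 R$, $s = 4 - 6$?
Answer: $- \frac{1}{816} \approx -0.0012255$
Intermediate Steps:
$c{\left(K,o \right)} = \left(3 + K\right) \left(K + o\right)$
$s = -2$ ($s = 4 - 6 = -2$)
$h{\left(t \right)} = -2$
$E = -816$ ($E = 4 \left(-6\right) \left(-2 + 36\right) = \left(-24\right) 34 = -816$)
$\frac{1}{E} = \frac{1}{-816} = - \frac{1}{816}$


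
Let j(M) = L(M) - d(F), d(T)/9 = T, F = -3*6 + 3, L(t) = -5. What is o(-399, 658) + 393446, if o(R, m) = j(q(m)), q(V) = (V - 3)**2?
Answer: 393576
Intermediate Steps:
F = -15 (F = -18 + 3 = -15)
d(T) = 9*T
q(V) = (-3 + V)**2
j(M) = 130 (j(M) = -5 - 9*(-15) = -5 - 1*(-135) = -5 + 135 = 130)
o(R, m) = 130
o(-399, 658) + 393446 = 130 + 393446 = 393576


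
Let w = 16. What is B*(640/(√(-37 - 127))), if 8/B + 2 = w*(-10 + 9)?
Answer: 1280*I*√41/369 ≈ 22.211*I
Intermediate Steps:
B = -4/9 (B = 8/(-2 + 16*(-10 + 9)) = 8/(-2 + 16*(-1)) = 8/(-2 - 16) = 8/(-18) = 8*(-1/18) = -4/9 ≈ -0.44444)
B*(640/(√(-37 - 127))) = -2560/(9*(√(-37 - 127))) = -2560/(9*(√(-164))) = -2560/(9*(2*I*√41)) = -2560*(-I*√41/82)/9 = -(-1280)*I*√41/369 = 1280*I*√41/369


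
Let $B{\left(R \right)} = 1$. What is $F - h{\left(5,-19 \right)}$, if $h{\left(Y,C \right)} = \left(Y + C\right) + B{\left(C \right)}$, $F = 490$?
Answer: $503$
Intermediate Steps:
$h{\left(Y,C \right)} = 1 + C + Y$ ($h{\left(Y,C \right)} = \left(Y + C\right) + 1 = \left(C + Y\right) + 1 = 1 + C + Y$)
$F - h{\left(5,-19 \right)} = 490 - \left(1 - 19 + 5\right) = 490 - -13 = 490 + 13 = 503$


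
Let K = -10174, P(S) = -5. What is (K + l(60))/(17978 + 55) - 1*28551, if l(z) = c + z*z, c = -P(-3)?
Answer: -514866752/18033 ≈ -28551.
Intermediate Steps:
c = 5 (c = -1*(-5) = 5)
l(z) = 5 + z**2 (l(z) = 5 + z*z = 5 + z**2)
(K + l(60))/(17978 + 55) - 1*28551 = (-10174 + (5 + 60**2))/(17978 + 55) - 1*28551 = (-10174 + (5 + 3600))/18033 - 28551 = (-10174 + 3605)*(1/18033) - 28551 = -6569*1/18033 - 28551 = -6569/18033 - 28551 = -514866752/18033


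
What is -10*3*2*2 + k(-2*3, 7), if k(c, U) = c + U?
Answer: -119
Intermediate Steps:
k(c, U) = U + c
-10*3*2*2 + k(-2*3, 7) = -10*3*2*2 + (7 - 2*3) = -60*2 + (7 - 6) = -10*12 + 1 = -120 + 1 = -119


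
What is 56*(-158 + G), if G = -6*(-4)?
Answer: -7504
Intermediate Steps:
G = 24
56*(-158 + G) = 56*(-158 + 24) = 56*(-134) = -7504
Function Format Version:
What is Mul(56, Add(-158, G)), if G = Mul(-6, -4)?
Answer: -7504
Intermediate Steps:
G = 24
Mul(56, Add(-158, G)) = Mul(56, Add(-158, 24)) = Mul(56, -134) = -7504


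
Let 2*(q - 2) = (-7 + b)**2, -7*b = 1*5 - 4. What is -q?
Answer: -1348/49 ≈ -27.510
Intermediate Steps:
b = -1/7 (b = -(1*5 - 4)/7 = -(5 - 4)/7 = -1/7*1 = -1/7 ≈ -0.14286)
q = 1348/49 (q = 2 + (-7 - 1/7)**2/2 = 2 + (-50/7)**2/2 = 2 + (1/2)*(2500/49) = 2 + 1250/49 = 1348/49 ≈ 27.510)
-q = -1*1348/49 = -1348/49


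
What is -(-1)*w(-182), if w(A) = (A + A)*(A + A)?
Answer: 132496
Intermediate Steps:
w(A) = 4*A² (w(A) = (2*A)*(2*A) = 4*A²)
-(-1)*w(-182) = -(-1)*4*(-182)² = -(-1)*4*33124 = -(-1)*132496 = -1*(-132496) = 132496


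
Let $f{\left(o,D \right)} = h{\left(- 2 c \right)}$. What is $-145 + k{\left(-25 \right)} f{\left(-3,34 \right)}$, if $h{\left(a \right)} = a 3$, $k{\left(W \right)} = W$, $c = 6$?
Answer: $755$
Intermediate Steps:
$h{\left(a \right)} = 3 a$
$f{\left(o,D \right)} = -36$ ($f{\left(o,D \right)} = 3 \left(\left(-2\right) 6\right) = 3 \left(-12\right) = -36$)
$-145 + k{\left(-25 \right)} f{\left(-3,34 \right)} = -145 - -900 = -145 + 900 = 755$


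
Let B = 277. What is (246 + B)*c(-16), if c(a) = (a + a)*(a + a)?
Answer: 535552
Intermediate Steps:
c(a) = 4*a**2 (c(a) = (2*a)*(2*a) = 4*a**2)
(246 + B)*c(-16) = (246 + 277)*(4*(-16)**2) = 523*(4*256) = 523*1024 = 535552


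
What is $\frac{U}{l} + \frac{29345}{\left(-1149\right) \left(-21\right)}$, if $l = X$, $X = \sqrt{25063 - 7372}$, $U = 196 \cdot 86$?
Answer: $\frac{29345}{24129} + \frac{16856 \sqrt{17691}}{17691} \approx 127.95$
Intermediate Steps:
$U = 16856$
$X = \sqrt{17691} \approx 133.01$
$l = \sqrt{17691} \approx 133.01$
$\frac{U}{l} + \frac{29345}{\left(-1149\right) \left(-21\right)} = \frac{16856}{\sqrt{17691}} + \frac{29345}{\left(-1149\right) \left(-21\right)} = 16856 \frac{\sqrt{17691}}{17691} + \frac{29345}{24129} = \frac{16856 \sqrt{17691}}{17691} + 29345 \cdot \frac{1}{24129} = \frac{16856 \sqrt{17691}}{17691} + \frac{29345}{24129} = \frac{29345}{24129} + \frac{16856 \sqrt{17691}}{17691}$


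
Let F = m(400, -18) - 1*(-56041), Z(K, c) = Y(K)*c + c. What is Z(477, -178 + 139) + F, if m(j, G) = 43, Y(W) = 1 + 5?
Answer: 55811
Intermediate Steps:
Y(W) = 6
Z(K, c) = 7*c (Z(K, c) = 6*c + c = 7*c)
F = 56084 (F = 43 - 1*(-56041) = 43 + 56041 = 56084)
Z(477, -178 + 139) + F = 7*(-178 + 139) + 56084 = 7*(-39) + 56084 = -273 + 56084 = 55811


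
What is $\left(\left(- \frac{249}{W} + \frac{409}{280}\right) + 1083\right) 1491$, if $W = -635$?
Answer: $\frac{8216979171}{5080} \approx 1.6175 \cdot 10^{6}$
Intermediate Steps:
$\left(\left(- \frac{249}{W} + \frac{409}{280}\right) + 1083\right) 1491 = \left(\left(- \frac{249}{-635} + \frac{409}{280}\right) + 1083\right) 1491 = \left(\left(\left(-249\right) \left(- \frac{1}{635}\right) + 409 \cdot \frac{1}{280}\right) + 1083\right) 1491 = \left(\left(\frac{249}{635} + \frac{409}{280}\right) + 1083\right) 1491 = \left(\frac{65887}{35560} + 1083\right) 1491 = \frac{38577367}{35560} \cdot 1491 = \frac{8216979171}{5080}$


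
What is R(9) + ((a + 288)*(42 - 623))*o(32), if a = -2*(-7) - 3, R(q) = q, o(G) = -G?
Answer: 5559017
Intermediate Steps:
a = 11 (a = 14 - 3 = 11)
R(9) + ((a + 288)*(42 - 623))*o(32) = 9 + ((11 + 288)*(42 - 623))*(-1*32) = 9 + (299*(-581))*(-32) = 9 - 173719*(-32) = 9 + 5559008 = 5559017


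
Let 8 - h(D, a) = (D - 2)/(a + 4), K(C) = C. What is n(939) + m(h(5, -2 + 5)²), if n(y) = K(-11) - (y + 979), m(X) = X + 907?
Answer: -47269/49 ≈ -964.67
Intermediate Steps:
h(D, a) = 8 - (-2 + D)/(4 + a) (h(D, a) = 8 - (D - 2)/(a + 4) = 8 - (-2 + D)/(4 + a))
m(X) = 907 + X
n(y) = -990 - y (n(y) = -11 - (y + 979) = -11 - (979 + y) = -11 + (-979 - y) = -990 - y)
n(939) + m(h(5, -2 + 5)²) = (-990 - 1*939) + (907 + ((34 - 1*5 + 8*(-2 + 5))/(4 + (-2 + 5)))²) = (-990 - 939) + (907 + ((34 - 5 + 8*3)/(4 + 3))²) = -1929 + (907 + ((34 - 5 + 24)/7)²) = -1929 + (907 + ((⅐)*53)²) = -1929 + (907 + (53/7)²) = -1929 + (907 + 2809/49) = -1929 + 47252/49 = -47269/49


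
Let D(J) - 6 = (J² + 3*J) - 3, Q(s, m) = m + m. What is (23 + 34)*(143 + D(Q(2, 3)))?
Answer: 11400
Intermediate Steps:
Q(s, m) = 2*m
D(J) = 3 + J² + 3*J (D(J) = 6 + ((J² + 3*J) - 3) = 6 + (-3 + J² + 3*J) = 3 + J² + 3*J)
(23 + 34)*(143 + D(Q(2, 3))) = (23 + 34)*(143 + (3 + (2*3)² + 3*(2*3))) = 57*(143 + (3 + 6² + 3*6)) = 57*(143 + (3 + 36 + 18)) = 57*(143 + 57) = 57*200 = 11400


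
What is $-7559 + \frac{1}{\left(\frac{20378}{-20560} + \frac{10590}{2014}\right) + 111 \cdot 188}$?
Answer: $- \frac{1633264604865403}{216068873557} \approx -7559.0$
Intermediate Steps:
$-7559 + \frac{1}{\left(\frac{20378}{-20560} + \frac{10590}{2014}\right) + 111 \cdot 188} = -7559 + \frac{1}{\left(20378 \left(- \frac{1}{20560}\right) + 10590 \cdot \frac{1}{2014}\right) + 20868} = -7559 + \frac{1}{\left(- \frac{10189}{10280} + \frac{5295}{1007}\right) + 20868} = -7559 + \frac{1}{\frac{44172277}{10351960} + 20868} = -7559 + \frac{1}{\frac{216068873557}{10351960}} = -7559 + \frac{10351960}{216068873557} = - \frac{1633264604865403}{216068873557}$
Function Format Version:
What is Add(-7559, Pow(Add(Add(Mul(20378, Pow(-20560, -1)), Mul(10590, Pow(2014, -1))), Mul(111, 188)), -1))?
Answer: Rational(-1633264604865403, 216068873557) ≈ -7559.0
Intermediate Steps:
Add(-7559, Pow(Add(Add(Mul(20378, Pow(-20560, -1)), Mul(10590, Pow(2014, -1))), Mul(111, 188)), -1)) = Add(-7559, Pow(Add(Add(Mul(20378, Rational(-1, 20560)), Mul(10590, Rational(1, 2014))), 20868), -1)) = Add(-7559, Pow(Add(Add(Rational(-10189, 10280), Rational(5295, 1007)), 20868), -1)) = Add(-7559, Pow(Add(Rational(44172277, 10351960), 20868), -1)) = Add(-7559, Pow(Rational(216068873557, 10351960), -1)) = Add(-7559, Rational(10351960, 216068873557)) = Rational(-1633264604865403, 216068873557)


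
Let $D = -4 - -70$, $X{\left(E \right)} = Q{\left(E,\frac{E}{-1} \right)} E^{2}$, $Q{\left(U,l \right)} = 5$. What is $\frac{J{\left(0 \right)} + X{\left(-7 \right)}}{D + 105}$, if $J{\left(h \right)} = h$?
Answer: $\frac{245}{171} \approx 1.4327$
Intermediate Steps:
$X{\left(E \right)} = 5 E^{2}$
$D = 66$ ($D = -4 + 70 = 66$)
$\frac{J{\left(0 \right)} + X{\left(-7 \right)}}{D + 105} = \frac{0 + 5 \left(-7\right)^{2}}{66 + 105} = \frac{0 + 5 \cdot 49}{171} = \left(0 + 245\right) \frac{1}{171} = 245 \cdot \frac{1}{171} = \frac{245}{171}$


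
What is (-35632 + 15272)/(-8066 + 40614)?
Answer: -5090/8137 ≈ -0.62554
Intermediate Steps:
(-35632 + 15272)/(-8066 + 40614) = -20360/32548 = -20360*1/32548 = -5090/8137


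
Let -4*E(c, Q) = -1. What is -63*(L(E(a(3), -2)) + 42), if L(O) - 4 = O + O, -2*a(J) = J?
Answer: -5859/2 ≈ -2929.5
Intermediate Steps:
a(J) = -J/2
E(c, Q) = ¼ (E(c, Q) = -¼*(-1) = ¼)
L(O) = 4 + 2*O (L(O) = 4 + (O + O) = 4 + 2*O)
-63*(L(E(a(3), -2)) + 42) = -63*((4 + 2*(¼)) + 42) = -63*((4 + ½) + 42) = -63*(9/2 + 42) = -63*93/2 = -5859/2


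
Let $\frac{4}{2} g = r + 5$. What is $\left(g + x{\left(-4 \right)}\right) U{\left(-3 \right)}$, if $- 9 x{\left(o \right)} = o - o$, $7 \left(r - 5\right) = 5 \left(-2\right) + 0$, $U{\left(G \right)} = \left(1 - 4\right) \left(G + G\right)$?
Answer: $\frac{540}{7} \approx 77.143$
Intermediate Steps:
$U{\left(G \right)} = - 6 G$ ($U{\left(G \right)} = - 3 \cdot 2 G = - 6 G$)
$r = \frac{25}{7}$ ($r = 5 + \frac{5 \left(-2\right) + 0}{7} = 5 + \frac{-10 + 0}{7} = 5 + \frac{1}{7} \left(-10\right) = 5 - \frac{10}{7} = \frac{25}{7} \approx 3.5714$)
$g = \frac{30}{7}$ ($g = \frac{\frac{25}{7} + 5}{2} = \frac{1}{2} \cdot \frac{60}{7} = \frac{30}{7} \approx 4.2857$)
$x{\left(o \right)} = 0$ ($x{\left(o \right)} = - \frac{o - o}{9} = \left(- \frac{1}{9}\right) 0 = 0$)
$\left(g + x{\left(-4 \right)}\right) U{\left(-3 \right)} = \left(\frac{30}{7} + 0\right) \left(\left(-6\right) \left(-3\right)\right) = \frac{30}{7} \cdot 18 = \frac{540}{7}$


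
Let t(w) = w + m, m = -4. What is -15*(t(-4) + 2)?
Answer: 90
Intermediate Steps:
t(w) = -4 + w (t(w) = w - 4 = -4 + w)
-15*(t(-4) + 2) = -15*((-4 - 4) + 2) = -15*(-8 + 2) = -15*(-6) = 90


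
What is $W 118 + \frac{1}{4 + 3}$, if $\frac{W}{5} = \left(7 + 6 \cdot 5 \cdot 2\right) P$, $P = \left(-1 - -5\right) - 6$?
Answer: $- \frac{553419}{7} \approx -79060.0$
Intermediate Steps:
$P = -2$ ($P = \left(-1 + 5\right) - 6 = 4 - 6 = -2$)
$W = -670$ ($W = 5 \left(7 + 6 \cdot 5 \cdot 2\right) \left(-2\right) = 5 \left(7 + 30 \cdot 2\right) \left(-2\right) = 5 \left(7 + 60\right) \left(-2\right) = 5 \cdot 67 \left(-2\right) = 5 \left(-134\right) = -670$)
$W 118 + \frac{1}{4 + 3} = \left(-670\right) 118 + \frac{1}{4 + 3} = -79060 + \frac{1}{7} = - \frac{553419}{7}$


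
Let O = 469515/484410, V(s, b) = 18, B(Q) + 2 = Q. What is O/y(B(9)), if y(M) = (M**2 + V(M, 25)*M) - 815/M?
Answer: 219107/13240540 ≈ 0.016548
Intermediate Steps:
B(Q) = -2 + Q
y(M) = M**2 - 815/M + 18*M (y(M) = (M**2 + 18*M) - 815/M = M**2 - 815/M + 18*M)
O = 31301/32294 (O = 469515*(1/484410) = 31301/32294 ≈ 0.96925)
O/y(B(9)) = 31301/(32294*(((-815 + (-2 + 9)**2*(18 + (-2 + 9)))/(-2 + 9)))) = 31301/(32294*(((-815 + 7**2*(18 + 7))/7))) = 31301/(32294*(((-815 + 49*25)/7))) = 31301/(32294*(((-815 + 1225)/7))) = 31301/(32294*(((1/7)*410))) = 31301/(32294*(410/7)) = (31301/32294)*(7/410) = 219107/13240540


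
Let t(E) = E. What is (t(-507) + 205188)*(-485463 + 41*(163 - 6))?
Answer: -98047520706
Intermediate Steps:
(t(-507) + 205188)*(-485463 + 41*(163 - 6)) = (-507 + 205188)*(-485463 + 41*(163 - 6)) = 204681*(-485463 + 41*157) = 204681*(-485463 + 6437) = 204681*(-479026) = -98047520706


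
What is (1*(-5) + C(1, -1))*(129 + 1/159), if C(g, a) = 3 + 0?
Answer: -41024/159 ≈ -258.01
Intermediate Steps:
C(g, a) = 3
(1*(-5) + C(1, -1))*(129 + 1/159) = (1*(-5) + 3)*(129 + 1/159) = (-5 + 3)*(129 + 1/159) = -2*20512/159 = -41024/159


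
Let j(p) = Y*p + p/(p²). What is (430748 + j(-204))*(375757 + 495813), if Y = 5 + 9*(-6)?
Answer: 39182202868375/102 ≈ 3.8414e+11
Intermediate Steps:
Y = -49 (Y = 5 - 54 = -49)
j(p) = 1/p - 49*p (j(p) = -49*p + p/(p²) = -49*p + p/p² = -49*p + 1/p = 1/p - 49*p)
(430748 + j(-204))*(375757 + 495813) = (430748 + (1/(-204) - 49*(-204)))*(375757 + 495813) = (430748 + (-1/204 + 9996))*871570 = (430748 + 2039183/204)*871570 = (89911775/204)*871570 = 39182202868375/102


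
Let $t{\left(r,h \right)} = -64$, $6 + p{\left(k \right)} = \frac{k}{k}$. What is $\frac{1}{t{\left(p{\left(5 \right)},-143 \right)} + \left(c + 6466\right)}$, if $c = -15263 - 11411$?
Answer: $- \frac{1}{20272} \approx -4.9329 \cdot 10^{-5}$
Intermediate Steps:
$p{\left(k \right)} = -5$ ($p{\left(k \right)} = -6 + \frac{k}{k} = -6 + 1 = -5$)
$c = -26674$ ($c = -15263 - 11411 = -26674$)
$\frac{1}{t{\left(p{\left(5 \right)},-143 \right)} + \left(c + 6466\right)} = \frac{1}{-64 + \left(-26674 + 6466\right)} = \frac{1}{-64 - 20208} = \frac{1}{-20272} = - \frac{1}{20272}$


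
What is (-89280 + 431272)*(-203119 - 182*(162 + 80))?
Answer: -84527768696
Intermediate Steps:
(-89280 + 431272)*(-203119 - 182*(162 + 80)) = 341992*(-203119 - 182*242) = 341992*(-203119 - 44044) = 341992*(-247163) = -84527768696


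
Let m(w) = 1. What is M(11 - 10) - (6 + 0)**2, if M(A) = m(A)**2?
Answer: -35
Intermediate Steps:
M(A) = 1 (M(A) = 1**2 = 1)
M(11 - 10) - (6 + 0)**2 = 1 - (6 + 0)**2 = 1 - 1*6**2 = 1 - 1*36 = 1 - 36 = -35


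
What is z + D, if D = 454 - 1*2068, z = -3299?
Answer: -4913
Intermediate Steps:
D = -1614 (D = 454 - 2068 = -1614)
z + D = -3299 - 1614 = -4913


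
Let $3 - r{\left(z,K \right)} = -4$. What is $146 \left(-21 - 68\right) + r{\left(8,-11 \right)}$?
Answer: $-12987$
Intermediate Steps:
$r{\left(z,K \right)} = 7$ ($r{\left(z,K \right)} = 3 - -4 = 3 + 4 = 7$)
$146 \left(-21 - 68\right) + r{\left(8,-11 \right)} = 146 \left(-21 - 68\right) + 7 = 146 \left(-89\right) + 7 = -12994 + 7 = -12987$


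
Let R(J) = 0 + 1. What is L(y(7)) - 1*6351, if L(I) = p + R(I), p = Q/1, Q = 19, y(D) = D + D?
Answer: -6331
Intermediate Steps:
R(J) = 1
y(D) = 2*D
p = 19 (p = 19/1 = 19*1 = 19)
L(I) = 20 (L(I) = 19 + 1 = 20)
L(y(7)) - 1*6351 = 20 - 1*6351 = 20 - 6351 = -6331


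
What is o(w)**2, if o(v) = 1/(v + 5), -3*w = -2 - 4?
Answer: 1/49 ≈ 0.020408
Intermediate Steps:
w = 2 (w = -(-2 - 4)/3 = -1/3*(-6) = 2)
o(v) = 1/(5 + v)
o(w)**2 = (1/(5 + 2))**2 = (1/7)**2 = 1/49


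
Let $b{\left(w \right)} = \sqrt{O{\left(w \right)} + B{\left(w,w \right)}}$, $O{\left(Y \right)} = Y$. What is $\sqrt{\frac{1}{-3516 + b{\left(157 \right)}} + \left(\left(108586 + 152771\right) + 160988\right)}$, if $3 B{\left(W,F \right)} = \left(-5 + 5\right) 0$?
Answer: $\frac{\sqrt{1484965019 - 422345 \sqrt{157}}}{\sqrt{3516 - \sqrt{157}}} \approx 649.88$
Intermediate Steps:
$B{\left(W,F \right)} = 0$ ($B{\left(W,F \right)} = \frac{\left(-5 + 5\right) 0}{3} = \frac{0 \cdot 0}{3} = \frac{1}{3} \cdot 0 = 0$)
$b{\left(w \right)} = \sqrt{w}$ ($b{\left(w \right)} = \sqrt{w + 0} = \sqrt{w}$)
$\sqrt{\frac{1}{-3516 + b{\left(157 \right)}} + \left(\left(108586 + 152771\right) + 160988\right)} = \sqrt{\frac{1}{-3516 + \sqrt{157}} + \left(\left(108586 + 152771\right) + 160988\right)} = \sqrt{\frac{1}{-3516 + \sqrt{157}} + \left(261357 + 160988\right)} = \sqrt{\frac{1}{-3516 + \sqrt{157}} + 422345} = \sqrt{422345 + \frac{1}{-3516 + \sqrt{157}}}$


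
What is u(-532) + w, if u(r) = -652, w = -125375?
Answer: -126027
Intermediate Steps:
u(-532) + w = -652 - 125375 = -126027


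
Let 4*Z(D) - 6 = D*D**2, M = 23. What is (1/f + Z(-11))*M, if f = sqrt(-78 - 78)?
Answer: -30475/4 - 23*I*sqrt(39)/78 ≈ -7618.8 - 1.8415*I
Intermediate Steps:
f = 2*I*sqrt(39) (f = sqrt(-156) = 2*I*sqrt(39) ≈ 12.49*I)
Z(D) = 3/2 + D**3/4 (Z(D) = 3/2 + (D*D**2)/4 = 3/2 + D**3/4)
(1/f + Z(-11))*M = (1/(2*I*sqrt(39)) + (3/2 + (1/4)*(-11)**3))*23 = (-I*sqrt(39)/78 + (3/2 + (1/4)*(-1331)))*23 = (-I*sqrt(39)/78 + (3/2 - 1331/4))*23 = (-I*sqrt(39)/78 - 1325/4)*23 = (-1325/4 - I*sqrt(39)/78)*23 = -30475/4 - 23*I*sqrt(39)/78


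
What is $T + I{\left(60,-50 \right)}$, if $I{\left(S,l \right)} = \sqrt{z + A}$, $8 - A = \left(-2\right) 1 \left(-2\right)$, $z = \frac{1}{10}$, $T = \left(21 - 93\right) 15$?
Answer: $-1080 + \frac{\sqrt{410}}{10} \approx -1078.0$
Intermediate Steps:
$T = -1080$ ($T = \left(-72\right) 15 = -1080$)
$z = \frac{1}{10} \approx 0.1$
$A = 4$ ($A = 8 - \left(-2\right) 1 \left(-2\right) = 8 - \left(-2\right) \left(-2\right) = 8 - 4 = 4$)
$I{\left(S,l \right)} = \frac{\sqrt{410}}{10}$ ($I{\left(S,l \right)} = \sqrt{\frac{1}{10} + 4} = \sqrt{\frac{41}{10}} = \frac{\sqrt{410}}{10}$)
$T + I{\left(60,-50 \right)} = -1080 + \frac{\sqrt{410}}{10}$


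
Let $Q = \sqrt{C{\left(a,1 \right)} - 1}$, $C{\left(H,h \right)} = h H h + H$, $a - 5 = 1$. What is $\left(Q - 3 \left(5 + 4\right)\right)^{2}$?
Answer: $\left(-27 + \sqrt{11}\right)^{2} \approx 560.9$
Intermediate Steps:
$a = 6$ ($a = 5 + 1 = 6$)
$C{\left(H,h \right)} = H + H h^{2}$ ($C{\left(H,h \right)} = H h h + H = H h^{2} + H = H + H h^{2}$)
$Q = \sqrt{11}$ ($Q = \sqrt{6 \left(1 + 1^{2}\right) - 1} = \sqrt{6 \left(1 + 1\right) - 1} = \sqrt{6 \cdot 2 - 1} = \sqrt{12 - 1} = \sqrt{11} \approx 3.3166$)
$\left(Q - 3 \left(5 + 4\right)\right)^{2} = \left(\sqrt{11} - 3 \left(5 + 4\right)\right)^{2} = \left(\sqrt{11} - 27\right)^{2} = \left(-27 + \sqrt{11}\right)^{2}$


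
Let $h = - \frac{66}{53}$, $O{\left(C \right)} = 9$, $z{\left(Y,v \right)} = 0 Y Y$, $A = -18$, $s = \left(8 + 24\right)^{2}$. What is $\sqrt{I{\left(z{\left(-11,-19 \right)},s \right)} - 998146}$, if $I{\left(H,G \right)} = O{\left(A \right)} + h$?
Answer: $\frac{i \sqrt{2803770331}}{53} \approx 999.07 i$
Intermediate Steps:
$s = 1024$ ($s = 32^{2} = 1024$)
$z{\left(Y,v \right)} = 0$ ($z{\left(Y,v \right)} = 0 Y = 0$)
$h = - \frac{66}{53}$ ($h = \left(-66\right) \frac{1}{53} = - \frac{66}{53} \approx -1.2453$)
$I{\left(H,G \right)} = \frac{411}{53}$ ($I{\left(H,G \right)} = 9 - \frac{66}{53} = \frac{411}{53}$)
$\sqrt{I{\left(z{\left(-11,-19 \right)},s \right)} - 998146} = \sqrt{\frac{411}{53} - 998146} = \sqrt{- \frac{52901327}{53}} = \frac{i \sqrt{2803770331}}{53}$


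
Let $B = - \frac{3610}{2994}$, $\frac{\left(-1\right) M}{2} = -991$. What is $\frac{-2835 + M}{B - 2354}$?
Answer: $\frac{1276941}{3525743} \approx 0.36218$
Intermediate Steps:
$M = 1982$ ($M = \left(-2\right) \left(-991\right) = 1982$)
$B = - \frac{1805}{1497}$ ($B = \left(-3610\right) \frac{1}{2994} = - \frac{1805}{1497} \approx -1.2057$)
$\frac{-2835 + M}{B - 2354} = \frac{-2835 + 1982}{- \frac{1805}{1497} - 2354} = - \frac{853}{- \frac{3525743}{1497}} = \left(-853\right) \left(- \frac{1497}{3525743}\right) = \frac{1276941}{3525743}$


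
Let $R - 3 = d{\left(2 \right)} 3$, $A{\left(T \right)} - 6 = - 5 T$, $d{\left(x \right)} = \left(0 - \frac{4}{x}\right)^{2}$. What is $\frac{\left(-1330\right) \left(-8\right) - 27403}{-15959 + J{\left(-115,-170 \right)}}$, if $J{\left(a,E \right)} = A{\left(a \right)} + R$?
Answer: $\frac{16763}{15363} \approx 1.0911$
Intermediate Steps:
$d{\left(x \right)} = \frac{16}{x^{2}}$ ($d{\left(x \right)} = \left(- \frac{4}{x}\right)^{2} = \frac{16}{x^{2}}$)
$A{\left(T \right)} = 6 - 5 T$
$R = 15$ ($R = 3 + \frac{16}{4} \cdot 3 = 3 + 16 \cdot \frac{1}{4} \cdot 3 = 3 + 4 \cdot 3 = 3 + 12 = 15$)
$J{\left(a,E \right)} = 21 - 5 a$ ($J{\left(a,E \right)} = \left(6 - 5 a\right) + 15 = 21 - 5 a$)
$\frac{\left(-1330\right) \left(-8\right) - 27403}{-15959 + J{\left(-115,-170 \right)}} = \frac{\left(-1330\right) \left(-8\right) - 27403}{-15959 + \left(21 - -575\right)} = \frac{10640 - 27403}{-15959 + \left(21 + 575\right)} = - \frac{16763}{-15959 + 596} = - \frac{16763}{-15363} = \left(-16763\right) \left(- \frac{1}{15363}\right) = \frac{16763}{15363}$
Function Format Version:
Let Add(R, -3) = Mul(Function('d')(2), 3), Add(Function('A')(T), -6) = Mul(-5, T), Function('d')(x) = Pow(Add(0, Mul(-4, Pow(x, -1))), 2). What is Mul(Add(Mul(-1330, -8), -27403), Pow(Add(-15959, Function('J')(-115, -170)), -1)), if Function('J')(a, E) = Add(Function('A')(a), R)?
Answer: Rational(16763, 15363) ≈ 1.0911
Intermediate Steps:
Function('d')(x) = Mul(16, Pow(x, -2)) (Function('d')(x) = Pow(Mul(-4, Pow(x, -1)), 2) = Mul(16, Pow(x, -2)))
Function('A')(T) = Add(6, Mul(-5, T))
R = 15 (R = Add(3, Mul(Mul(16, Pow(2, -2)), 3)) = Add(3, Mul(Mul(16, Rational(1, 4)), 3)) = Add(3, Mul(4, 3)) = Add(3, 12) = 15)
Function('J')(a, E) = Add(21, Mul(-5, a)) (Function('J')(a, E) = Add(Add(6, Mul(-5, a)), 15) = Add(21, Mul(-5, a)))
Mul(Add(Mul(-1330, -8), -27403), Pow(Add(-15959, Function('J')(-115, -170)), -1)) = Mul(Add(Mul(-1330, -8), -27403), Pow(Add(-15959, Add(21, Mul(-5, -115))), -1)) = Mul(Add(10640, -27403), Pow(Add(-15959, Add(21, 575)), -1)) = Mul(-16763, Pow(Add(-15959, 596), -1)) = Mul(-16763, Pow(-15363, -1)) = Mul(-16763, Rational(-1, 15363)) = Rational(16763, 15363)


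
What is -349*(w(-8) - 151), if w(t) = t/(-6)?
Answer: 156701/3 ≈ 52234.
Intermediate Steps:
w(t) = -t/6 (w(t) = t*(-1/6) = -t/6)
-349*(w(-8) - 151) = -349*(-1/6*(-8) - 151) = -349*(4/3 - 151) = -349*(-449/3) = 156701/3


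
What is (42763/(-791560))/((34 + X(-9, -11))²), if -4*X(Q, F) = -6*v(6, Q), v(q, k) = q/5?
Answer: -30545/724639256 ≈ -4.2152e-5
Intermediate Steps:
v(q, k) = q/5 (v(q, k) = q*(⅕) = q/5)
X(Q, F) = 9/5 (X(Q, F) = -(-3)*(⅕)*6/2 = -(-3)*6/(2*5) = -¼*(-36/5) = 9/5)
(42763/(-791560))/((34 + X(-9, -11))²) = (42763/(-791560))/((34 + 9/5)²) = (42763*(-1/791560))/((179/5)²) = -6109/(113080*32041/25) = -6109/113080*25/32041 = -30545/724639256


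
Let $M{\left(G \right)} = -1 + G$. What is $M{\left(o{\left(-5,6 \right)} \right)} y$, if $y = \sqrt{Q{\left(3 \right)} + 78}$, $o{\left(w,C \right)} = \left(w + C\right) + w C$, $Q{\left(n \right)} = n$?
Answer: $-270$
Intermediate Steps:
$o{\left(w,C \right)} = C + w + C w$ ($o{\left(w,C \right)} = \left(C + w\right) + C w = C + w + C w$)
$y = 9$ ($y = \sqrt{3 + 78} = \sqrt{81} = 9$)
$M{\left(o{\left(-5,6 \right)} \right)} y = \left(-1 + \left(6 - 5 + 6 \left(-5\right)\right)\right) 9 = \left(-1 - 29\right) 9 = \left(-30\right) 9 = -270$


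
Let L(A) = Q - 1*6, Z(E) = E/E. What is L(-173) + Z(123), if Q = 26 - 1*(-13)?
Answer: 34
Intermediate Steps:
Z(E) = 1
Q = 39 (Q = 26 + 13 = 39)
L(A) = 33 (L(A) = 39 - 1*6 = 39 - 6 = 33)
L(-173) + Z(123) = 33 + 1 = 34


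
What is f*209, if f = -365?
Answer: -76285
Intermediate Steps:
f*209 = -365*209 = -76285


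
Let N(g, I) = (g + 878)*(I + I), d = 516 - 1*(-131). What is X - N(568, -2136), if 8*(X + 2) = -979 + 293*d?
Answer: 6200884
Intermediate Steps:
d = 647 (d = 516 + 131 = 647)
N(g, I) = 2*I*(878 + g) (N(g, I) = (878 + g)*(2*I) = 2*I*(878 + g))
X = 23572 (X = -2 + (-979 + 293*647)/8 = -2 + (-979 + 189571)/8 = -2 + (⅛)*188592 = -2 + 23574 = 23572)
X - N(568, -2136) = 23572 - 2*(-2136)*(878 + 568) = 23572 - 2*(-2136)*1446 = 23572 - 1*(-6177312) = 23572 + 6177312 = 6200884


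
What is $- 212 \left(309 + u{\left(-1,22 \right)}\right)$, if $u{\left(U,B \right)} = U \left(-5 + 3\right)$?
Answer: $-65932$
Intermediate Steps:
$u{\left(U,B \right)} = - 2 U$ ($u{\left(U,B \right)} = U \left(-2\right) = - 2 U$)
$- 212 \left(309 + u{\left(-1,22 \right)}\right) = - 212 \left(309 - -2\right) = - 212 \left(309 + 2\right) = \left(-212\right) 311 = -65932$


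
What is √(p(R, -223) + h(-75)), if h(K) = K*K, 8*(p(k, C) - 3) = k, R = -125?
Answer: √89798/4 ≈ 74.916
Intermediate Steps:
p(k, C) = 3 + k/8
h(K) = K²
√(p(R, -223) + h(-75)) = √((3 + (⅛)*(-125)) + (-75)²) = √((3 - 125/8) + 5625) = √(-101/8 + 5625) = √(44899/8) = √89798/4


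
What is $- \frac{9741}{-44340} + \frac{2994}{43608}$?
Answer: $\frac{1935901}{6713815} \approx 0.28835$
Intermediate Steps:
$- \frac{9741}{-44340} + \frac{2994}{43608} = \left(-9741\right) \left(- \frac{1}{44340}\right) + 2994 \cdot \frac{1}{43608} = \frac{3247}{14780} + \frac{499}{7268} = \frac{1935901}{6713815}$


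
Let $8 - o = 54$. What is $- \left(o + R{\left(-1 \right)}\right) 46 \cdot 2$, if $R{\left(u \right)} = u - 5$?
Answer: $4784$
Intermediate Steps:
$R{\left(u \right)} = -5 + u$
$o = -46$ ($o = 8 - 54 = -46$)
$- \left(o + R{\left(-1 \right)}\right) 46 \cdot 2 = - \left(-46 - 6\right) 46 \cdot 2 = - \left(-52\right) 46 \cdot 2 = - \left(-2392\right) 2 = \left(-1\right) \left(-4784\right) = 4784$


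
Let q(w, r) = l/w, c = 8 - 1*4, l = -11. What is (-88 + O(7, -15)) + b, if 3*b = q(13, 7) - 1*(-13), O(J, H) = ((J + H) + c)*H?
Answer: -934/39 ≈ -23.949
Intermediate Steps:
c = 4 (c = 8 - 4 = 4)
q(w, r) = -11/w
O(J, H) = H*(4 + H + J) (O(J, H) = ((J + H) + 4)*H = ((H + J) + 4)*H = (4 + H + J)*H = H*(4 + H + J))
b = 158/39 (b = (-11/13 - 1*(-13))/3 = (-11*1/13 + 13)/3 = (-11/13 + 13)/3 = (1/3)*(158/13) = 158/39 ≈ 4.0513)
(-88 + O(7, -15)) + b = (-88 - 15*(4 - 15 + 7)) + 158/39 = (-88 - 15*(-4)) + 158/39 = (-88 + 60) + 158/39 = -28 + 158/39 = -934/39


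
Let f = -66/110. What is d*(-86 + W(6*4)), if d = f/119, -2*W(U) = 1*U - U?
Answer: 258/595 ≈ 0.43361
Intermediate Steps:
f = -⅗ (f = -66*1/110 = -⅗ ≈ -0.60000)
W(U) = 0 (W(U) = -(1*U - U)/2 = -(U - U)/2 = -½*0 = 0)
d = -3/595 (d = -⅗/119 = -⅗*1/119 = -3/595 ≈ -0.0050420)
d*(-86 + W(6*4)) = -3*(-86 + 0)/595 = -3/595*(-86) = 258/595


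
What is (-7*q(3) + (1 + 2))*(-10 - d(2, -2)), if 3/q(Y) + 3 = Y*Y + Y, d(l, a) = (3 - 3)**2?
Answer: -20/3 ≈ -6.6667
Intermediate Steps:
d(l, a) = 0 (d(l, a) = 0**2 = 0)
q(Y) = 3/(-3 + Y + Y**2) (q(Y) = 3/(-3 + (Y*Y + Y)) = 3/(-3 + (Y**2 + Y)) = 3/(-3 + (Y + Y**2)) = 3/(-3 + Y + Y**2))
(-7*q(3) + (1 + 2))*(-10 - d(2, -2)) = (-21/(-3 + 3 + 3**2) + (1 + 2))*(-10 - 1*0) = (-21/(-3 + 3 + 9) + 3)*(-10 + 0) = (-21/9 + 3)*(-10) = (-7*1/3 + 3)*(-10) = (-7/3 + 3)*(-10) = (2/3)*(-10) = -20/3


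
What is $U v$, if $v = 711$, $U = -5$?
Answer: $-3555$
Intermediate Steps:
$U v = \left(-5\right) 711 = -3555$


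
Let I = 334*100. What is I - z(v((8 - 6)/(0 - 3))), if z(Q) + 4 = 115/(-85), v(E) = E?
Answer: 567891/17 ≈ 33405.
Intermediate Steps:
I = 33400
z(Q) = -91/17 (z(Q) = -4 + 115/(-85) = -4 + 115*(-1/85) = -4 - 23/17 = -91/17)
I - z(v((8 - 6)/(0 - 3))) = 33400 - 1*(-91/17) = 33400 + 91/17 = 567891/17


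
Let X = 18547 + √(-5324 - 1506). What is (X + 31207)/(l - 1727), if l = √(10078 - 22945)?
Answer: (√6830 - 49754*I)/(√12867 + 1727*I) ≈ -28.683 - 1.9318*I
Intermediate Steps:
l = I*√12867 (l = √(-12867) = I*√12867 ≈ 113.43*I)
X = 18547 + I*√6830 (X = 18547 + √(-6830) = 18547 + I*√6830 ≈ 18547.0 + 82.644*I)
(X + 31207)/(l - 1727) = ((18547 + I*√6830) + 31207)/(I*√12867 - 1727) = (49754 + I*√6830)/(-1727 + I*√12867)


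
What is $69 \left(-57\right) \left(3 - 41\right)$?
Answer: $149454$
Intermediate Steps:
$69 \left(-57\right) \left(3 - 41\right) = \left(-3933\right) \left(-38\right) = 149454$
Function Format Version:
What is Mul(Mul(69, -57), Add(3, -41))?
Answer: 149454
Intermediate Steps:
Mul(Mul(69, -57), Add(3, -41)) = Mul(-3933, -38) = 149454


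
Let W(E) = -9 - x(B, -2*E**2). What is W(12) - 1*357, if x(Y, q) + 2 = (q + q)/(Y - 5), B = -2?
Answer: -3124/7 ≈ -446.29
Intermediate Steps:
x(Y, q) = -2 + 2*q/(-5 + Y) (x(Y, q) = -2 + (q + q)/(Y - 5) = -2 + (2*q)/(-5 + Y) = -2 + 2*q/(-5 + Y))
W(E) = -7 - 4*E**2/7 (W(E) = -9 - 2*(5 - 2*E**2 - 1*(-2))/(-5 - 2) = -9 - 2*(5 - 2*E**2 + 2)/(-7) = -9 - 2*(-1)*(7 - 2*E**2)/7 = -9 - (-2 + 4*E**2/7) = -9 + (2 - 4*E**2/7) = -7 - 4*E**2/7)
W(12) - 1*357 = (-7 - 4/7*12**2) - 1*357 = (-7 - 4/7*144) - 357 = (-7 - 576/7) - 357 = -625/7 - 357 = -3124/7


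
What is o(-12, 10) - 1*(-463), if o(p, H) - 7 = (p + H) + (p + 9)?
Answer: 465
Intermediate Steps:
o(p, H) = 16 + H + 2*p (o(p, H) = 7 + ((p + H) + (p + 9)) = 7 + ((H + p) + (9 + p)) = 7 + (9 + H + 2*p) = 16 + H + 2*p)
o(-12, 10) - 1*(-463) = (16 + 10 + 2*(-12)) - 1*(-463) = (16 + 10 - 24) + 463 = 2 + 463 = 465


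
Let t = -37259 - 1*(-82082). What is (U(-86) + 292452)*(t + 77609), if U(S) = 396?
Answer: 35853966336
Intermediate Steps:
t = 44823 (t = -37259 + 82082 = 44823)
(U(-86) + 292452)*(t + 77609) = (396 + 292452)*(44823 + 77609) = 292848*122432 = 35853966336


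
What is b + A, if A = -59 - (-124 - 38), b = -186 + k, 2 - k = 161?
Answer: -242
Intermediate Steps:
k = -159 (k = 2 - 1*161 = 2 - 161 = -159)
b = -345 (b = -186 - 159 = -345)
A = 103 (A = -59 - 1*(-162) = -59 + 162 = 103)
b + A = -345 + 103 = -242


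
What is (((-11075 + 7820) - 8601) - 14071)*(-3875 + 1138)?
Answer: 70962199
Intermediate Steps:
(((-11075 + 7820) - 8601) - 14071)*(-3875 + 1138) = ((-3255 - 8601) - 14071)*(-2737) = (-11856 - 14071)*(-2737) = -25927*(-2737) = 70962199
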